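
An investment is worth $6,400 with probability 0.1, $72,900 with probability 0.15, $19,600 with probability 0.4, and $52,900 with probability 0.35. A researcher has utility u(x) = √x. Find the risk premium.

E[u] = 0.1·√6400 + 0.15·√72900 + 0.4·√19600 + 0.35·√52900 = 0.1·80 + 0.15·270 + 0.4·140 + 0.35·230 = 185
CE = (185)² = 34225
Risk premium = EV − CE = 37930 − 34225 = 3705

$3,705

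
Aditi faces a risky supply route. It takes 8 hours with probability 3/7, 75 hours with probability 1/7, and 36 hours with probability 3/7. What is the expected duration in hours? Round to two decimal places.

EV = 3/7 × 8 + 1/7 × 75 + 3/7 × 36 = 3.4286 + 10.7143 + 15.4286 = 29.5714

29.57 hours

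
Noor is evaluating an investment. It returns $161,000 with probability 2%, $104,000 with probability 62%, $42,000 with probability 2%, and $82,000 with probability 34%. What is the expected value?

EV = 0.02 × 161000 + 0.62 × 104000 + 0.02 × 42000 + 0.34 × 82000 = 3220 + 64480 + 840 + 27880 = 96420

$96,420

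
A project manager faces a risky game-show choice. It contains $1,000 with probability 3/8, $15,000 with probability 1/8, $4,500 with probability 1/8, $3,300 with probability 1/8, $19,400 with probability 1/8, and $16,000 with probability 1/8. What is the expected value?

EV = 3/8 × 1000 + 1/8 × 15000 + 1/8 × 4500 + 1/8 × 3300 + 1/8 × 19400 + 1/8 × 16000 = 375 + 1875 + 562.5 + 412.5 + 2425 + 2000 = 7650

$7,650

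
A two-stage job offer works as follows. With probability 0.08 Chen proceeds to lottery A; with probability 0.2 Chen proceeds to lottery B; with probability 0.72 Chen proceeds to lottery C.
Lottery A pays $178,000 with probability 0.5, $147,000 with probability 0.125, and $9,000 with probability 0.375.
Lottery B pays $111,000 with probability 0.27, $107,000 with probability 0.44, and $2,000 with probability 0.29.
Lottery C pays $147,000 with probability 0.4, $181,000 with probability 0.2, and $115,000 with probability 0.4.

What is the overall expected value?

$125,906

EV(A) = 0.5 × 178000 + 0.125 × 147000 + 0.375 × 9000 = 89000 + 18375 + 3375 = 110750
EV(B) = 0.27 × 111000 + 0.44 × 107000 + 0.29 × 2000 = 29970 + 47080 + 580 = 77630
EV(C) = 0.4 × 147000 + 0.2 × 181000 + 0.4 × 115000 = 58800 + 36200 + 46000 = 141000
Overall = 0.08 × 110750 + 0.2 × 77630 + 0.72 × 141000 = 8860 + 15526 + 101520 = 125906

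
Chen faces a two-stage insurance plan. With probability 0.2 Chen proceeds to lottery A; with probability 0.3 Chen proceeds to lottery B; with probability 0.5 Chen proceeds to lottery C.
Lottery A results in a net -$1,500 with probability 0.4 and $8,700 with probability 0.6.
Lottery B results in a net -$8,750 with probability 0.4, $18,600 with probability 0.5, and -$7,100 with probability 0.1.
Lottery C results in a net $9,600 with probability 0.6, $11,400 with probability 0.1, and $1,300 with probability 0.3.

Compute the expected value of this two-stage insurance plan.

EV(A) = 0.4 × (-1500) + 0.6 × 8700 = -600 + 5220 = 4620
EV(B) = 0.4 × (-8750) + 0.5 × 18600 + 0.1 × (-7100) = -3500 + 9300 − 710 = 5090
EV(C) = 0.6 × 9600 + 0.1 × 11400 + 0.3 × 1300 = 5760 + 1140 + 390 = 7290
Overall = 0.2 × 4620 + 0.3 × 5090 + 0.5 × 7290 = 924 + 1527 + 3645 = 6096

$6,096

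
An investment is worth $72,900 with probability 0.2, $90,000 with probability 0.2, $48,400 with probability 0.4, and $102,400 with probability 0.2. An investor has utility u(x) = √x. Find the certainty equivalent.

$70,756

E[u] = 0.2·√72900 + 0.2·√90000 + 0.4·√48400 + 0.2·√102400 = 0.2·270 + 0.2·300 + 0.4·220 + 0.2·320 = 266
CE = (266)² = 70756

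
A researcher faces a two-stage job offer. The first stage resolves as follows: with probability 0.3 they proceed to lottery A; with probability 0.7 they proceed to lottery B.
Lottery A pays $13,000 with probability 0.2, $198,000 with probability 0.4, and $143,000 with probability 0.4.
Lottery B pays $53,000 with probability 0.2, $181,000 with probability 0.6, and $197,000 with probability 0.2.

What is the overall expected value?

$152,720

EV(A) = 0.2 × 13000 + 0.4 × 198000 + 0.4 × 143000 = 2600 + 79200 + 57200 = 139000
EV(B) = 0.2 × 53000 + 0.6 × 181000 + 0.2 × 197000 = 10600 + 108600 + 39400 = 158600
Overall = 0.3 × 139000 + 0.7 × 158600 = 41700 + 111020 = 152720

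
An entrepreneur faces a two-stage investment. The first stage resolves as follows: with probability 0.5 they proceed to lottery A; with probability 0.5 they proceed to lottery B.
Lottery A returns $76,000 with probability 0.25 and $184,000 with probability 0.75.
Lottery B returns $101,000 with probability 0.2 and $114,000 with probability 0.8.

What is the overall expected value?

$134,200

EV(A) = 0.25 × 76000 + 0.75 × 184000 = 19000 + 138000 = 157000
EV(B) = 0.2 × 101000 + 0.8 × 114000 = 20200 + 91200 = 111400
Overall = 0.5 × 157000 + 0.5 × 111400 = 78500 + 55700 = 134200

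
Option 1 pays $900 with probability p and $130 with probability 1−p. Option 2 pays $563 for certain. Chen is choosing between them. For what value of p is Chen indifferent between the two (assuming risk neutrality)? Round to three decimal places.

p = 0.562

p·900 + (1−p)·130 = 563
770p + 130 = 563
p = (563 − 130) / 770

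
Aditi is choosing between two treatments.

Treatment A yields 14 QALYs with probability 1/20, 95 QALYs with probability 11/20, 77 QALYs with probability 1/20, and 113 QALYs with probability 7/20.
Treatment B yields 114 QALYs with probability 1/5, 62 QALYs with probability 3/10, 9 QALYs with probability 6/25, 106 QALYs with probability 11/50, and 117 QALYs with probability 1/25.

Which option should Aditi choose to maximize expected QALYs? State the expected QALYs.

Treatment A = 1/20 × 14 + 11/20 × 95 + 1/20 × 77 + 7/20 × 113 = 0.7 + 52.25 + 3.85 + 39.55 = 96.35
Treatment B = 1/5 × 114 + 3/10 × 62 + 6/25 × 9 + 11/50 × 106 + 1/25 × 117 = 22.8 + 18.6 + 2.16 + 23.32 + 4.68 = 71.56

Treatment A (96.35 QALYs)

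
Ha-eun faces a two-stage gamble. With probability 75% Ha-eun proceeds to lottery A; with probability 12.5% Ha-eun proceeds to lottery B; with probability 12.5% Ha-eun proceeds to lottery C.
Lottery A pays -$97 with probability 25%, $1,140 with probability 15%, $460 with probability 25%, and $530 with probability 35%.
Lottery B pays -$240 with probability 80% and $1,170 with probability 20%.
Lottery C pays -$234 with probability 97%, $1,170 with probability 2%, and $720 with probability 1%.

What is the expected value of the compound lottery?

$316.14

EV(A) = 0.25 × (-97) + 0.15 × 1140 + 0.25 × 460 + 0.35 × 530 = -24.25 + 171 + 115 + 185.5 = 447.25
EV(B) = 0.8 × (-240) + 0.2 × 1170 = -192 + 234 = 42
EV(C) = 0.97 × (-234) + 0.02 × 1170 + 0.01 × 720 = -226.98 + 23.4 + 7.2 = -196.38
Overall = 0.75 × 447.25 + 0.125 × 42 + 0.125 × (-196.38) = 335.4375 + 5.25 − 24.5475 = 316.14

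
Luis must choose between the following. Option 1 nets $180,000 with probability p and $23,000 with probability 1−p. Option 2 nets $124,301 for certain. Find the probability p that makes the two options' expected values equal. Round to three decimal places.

p·180000 + (1−p)·23000 = 124301
157000p + 23000 = 124301
p = (124301 − 23000) / 157000

p = 0.645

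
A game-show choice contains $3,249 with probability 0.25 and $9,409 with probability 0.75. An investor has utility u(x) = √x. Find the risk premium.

E[u] = 0.25·√3249 + 0.75·√9409 = 0.25·57 + 0.75·97 = 87
CE = (87)² = 7569
Risk premium = EV − CE = 7869 − 7569 = 300

$300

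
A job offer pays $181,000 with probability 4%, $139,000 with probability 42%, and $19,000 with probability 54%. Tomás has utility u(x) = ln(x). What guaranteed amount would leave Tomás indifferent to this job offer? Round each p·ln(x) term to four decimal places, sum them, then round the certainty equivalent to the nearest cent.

$47,963.71

E[u] = 0.04·ln(181000) + 0.42·ln(139000) + 0.54·ln(19000) = 0.4843 + 4.9737 + 5.3202 = 10.7782
CE = e^10.7782 ≈ 47963.71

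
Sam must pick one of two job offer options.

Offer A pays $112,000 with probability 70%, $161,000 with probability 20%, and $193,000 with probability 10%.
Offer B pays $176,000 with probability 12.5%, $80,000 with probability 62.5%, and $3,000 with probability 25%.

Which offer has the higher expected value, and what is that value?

Offer A = 0.7 × 112000 + 0.2 × 161000 + 0.1 × 193000 = 78400 + 32200 + 19300 = 129900
Offer B = 0.125 × 176000 + 0.625 × 80000 + 0.25 × 3000 = 22000 + 50000 + 750 = 72750

Offer A ($129,900)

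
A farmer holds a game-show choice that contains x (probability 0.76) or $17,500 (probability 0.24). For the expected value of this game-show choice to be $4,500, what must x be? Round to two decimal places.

x = $394.74

0.76·x + 0.24·17500 = 4500
0.76·x = 4500 − 4200 = 300
x = 300 / 0.76 = 394.7368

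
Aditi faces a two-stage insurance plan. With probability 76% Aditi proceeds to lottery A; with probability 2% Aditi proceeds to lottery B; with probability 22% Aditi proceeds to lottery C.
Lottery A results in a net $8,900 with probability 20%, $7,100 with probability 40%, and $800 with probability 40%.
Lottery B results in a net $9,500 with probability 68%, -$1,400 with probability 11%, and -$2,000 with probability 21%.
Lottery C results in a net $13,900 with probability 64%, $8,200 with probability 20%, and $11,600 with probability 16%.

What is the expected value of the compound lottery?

$6,598.36

EV(A) = 0.2 × 8900 + 0.4 × 7100 + 0.4 × 800 = 1780 + 2840 + 320 = 4940
EV(B) = 0.68 × 9500 + 0.11 × (-1400) + 0.21 × (-2000) = 6460 − 154 − 420 = 5886
EV(C) = 0.64 × 13900 + 0.2 × 8200 + 0.16 × 11600 = 8896 + 1640 + 1856 = 12392
Overall = 0.76 × 4940 + 0.02 × 5886 + 0.22 × 12392 = 3754.4 + 117.72 + 2726.24 = 6598.36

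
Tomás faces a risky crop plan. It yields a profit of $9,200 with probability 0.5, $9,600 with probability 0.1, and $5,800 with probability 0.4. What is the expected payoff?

$7,880

EV = 0.5 × 9200 + 0.1 × 9600 + 0.4 × 5800 = 4600 + 960 + 2320 = 7880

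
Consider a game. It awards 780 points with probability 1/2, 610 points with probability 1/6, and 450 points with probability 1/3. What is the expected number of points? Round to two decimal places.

EV = 1/2 × 780 + 1/6 × 610 + 1/3 × 450 = 390 + 101.6667 + 150 = 641.6667

641.67 points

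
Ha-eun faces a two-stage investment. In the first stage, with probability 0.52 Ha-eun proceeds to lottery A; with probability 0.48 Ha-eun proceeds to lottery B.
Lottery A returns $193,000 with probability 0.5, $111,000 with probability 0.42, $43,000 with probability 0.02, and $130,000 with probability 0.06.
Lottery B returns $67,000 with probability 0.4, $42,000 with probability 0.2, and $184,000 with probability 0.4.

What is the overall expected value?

EV(A) = 0.5 × 193000 + 0.42 × 111000 + 0.02 × 43000 + 0.06 × 130000 = 96500 + 46620 + 860 + 7800 = 151780
EV(B) = 0.4 × 67000 + 0.2 × 42000 + 0.4 × 184000 = 26800 + 8400 + 73600 = 108800
Overall = 0.52 × 151780 + 0.48 × 108800 = 78925.6 + 52224 = 131149.6

$131,149.60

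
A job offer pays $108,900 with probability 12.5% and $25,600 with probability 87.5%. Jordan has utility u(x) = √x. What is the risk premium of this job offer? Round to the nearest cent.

E[u] = 0.125·√108900 + 0.875·√25600 = 0.125·330 + 0.875·160 = 181.25
CE = (181.25)² = 32851.5625
Risk premium = EV − CE = 36012.5 − 32851.5625 = 3160.9375

$3,160.94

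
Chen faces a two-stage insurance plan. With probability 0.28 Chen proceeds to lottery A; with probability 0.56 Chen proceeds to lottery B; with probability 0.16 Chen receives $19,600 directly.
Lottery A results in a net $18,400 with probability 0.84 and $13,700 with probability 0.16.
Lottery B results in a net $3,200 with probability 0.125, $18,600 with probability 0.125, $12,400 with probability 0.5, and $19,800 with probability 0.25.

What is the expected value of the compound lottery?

EV(A) = 0.84 × 18400 + 0.16 × 13700 = 15456 + 2192 = 17648
EV(B) = 0.125 × 3200 + 0.125 × 18600 + 0.5 × 12400 + 0.25 × 19800 = 400 + 2325 + 6200 + 4950 = 13875
Branch C: 19600 (certain)
Overall = 0.28 × 17648 + 0.56 × 13875 + 0.16 × 19600 = 4941.44 + 7770 + 3136 = 15847.44

$15,847.44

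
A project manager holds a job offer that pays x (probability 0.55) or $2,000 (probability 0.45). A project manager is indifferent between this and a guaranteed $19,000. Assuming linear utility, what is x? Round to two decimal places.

x = $32,909.09

0.55·x + 0.45·2000 = 19000
0.55·x = 19000 − 900 = 18100
x = 18100 / 0.55 = 32909.0909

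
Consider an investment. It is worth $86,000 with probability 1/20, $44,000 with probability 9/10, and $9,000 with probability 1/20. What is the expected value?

$44,350

EV = 1/20 × 86000 + 9/10 × 44000 + 1/20 × 9000 = 4300 + 39600 + 450 = 44350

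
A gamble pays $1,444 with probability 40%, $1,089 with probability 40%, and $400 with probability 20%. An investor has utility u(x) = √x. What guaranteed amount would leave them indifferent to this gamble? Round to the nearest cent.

E[u] = 0.4·√1444 + 0.4·√1089 + 0.2·√400 = 0.4·38 + 0.4·33 + 0.2·20 = 32.4
CE = (32.4)² = 1049.76

$1,049.76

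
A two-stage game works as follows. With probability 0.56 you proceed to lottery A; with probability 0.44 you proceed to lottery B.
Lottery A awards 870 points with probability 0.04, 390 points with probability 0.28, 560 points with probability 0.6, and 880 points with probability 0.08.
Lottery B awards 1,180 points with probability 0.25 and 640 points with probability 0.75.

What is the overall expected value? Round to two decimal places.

EV(A) = 0.04 × 870 + 0.28 × 390 + 0.6 × 560 + 0.08 × 880 = 34.8 + 109.2 + 336 + 70.4 = 550.4
EV(B) = 0.25 × 1180 + 0.75 × 640 = 295 + 480 = 775
Overall = 0.56 × 550.4 + 0.44 × 775 = 308.224 + 341 = 649.224

649.22 points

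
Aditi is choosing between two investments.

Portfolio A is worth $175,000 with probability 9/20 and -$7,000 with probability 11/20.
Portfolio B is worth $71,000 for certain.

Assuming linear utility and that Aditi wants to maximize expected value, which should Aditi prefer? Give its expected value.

Portfolio A = 9/20 × 175000 + 11/20 × (-7000) = 78750 − 3850 = 74900
Portfolio B: 71000 (certain)

Portfolio A ($74,900)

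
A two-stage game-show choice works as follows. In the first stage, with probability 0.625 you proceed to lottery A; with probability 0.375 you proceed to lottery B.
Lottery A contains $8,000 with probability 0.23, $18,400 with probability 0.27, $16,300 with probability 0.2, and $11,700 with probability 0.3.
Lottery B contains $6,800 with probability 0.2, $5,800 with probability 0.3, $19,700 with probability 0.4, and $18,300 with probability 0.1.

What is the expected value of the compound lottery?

EV(A) = 0.23 × 8000 + 0.27 × 18400 + 0.2 × 16300 + 0.3 × 11700 = 1840 + 4968 + 3260 + 3510 = 13578
EV(B) = 0.2 × 6800 + 0.3 × 5800 + 0.4 × 19700 + 0.1 × 18300 = 1360 + 1740 + 7880 + 1830 = 12810
Overall = 0.625 × 13578 + 0.375 × 12810 = 8486.25 + 4803.75 = 13290

$13,290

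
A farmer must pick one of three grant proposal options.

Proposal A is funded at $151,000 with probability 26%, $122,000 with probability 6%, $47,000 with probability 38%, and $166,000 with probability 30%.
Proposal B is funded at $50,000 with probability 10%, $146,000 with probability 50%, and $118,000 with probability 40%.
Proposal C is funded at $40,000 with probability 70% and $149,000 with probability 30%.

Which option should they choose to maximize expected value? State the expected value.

Proposal B ($125,200)

Proposal A = 0.26 × 151000 + 0.06 × 122000 + 0.38 × 47000 + 0.3 × 166000 = 39260 + 7320 + 17860 + 49800 = 114240
Proposal B = 0.1 × 50000 + 0.5 × 146000 + 0.4 × 118000 = 5000 + 73000 + 47200 = 125200
Proposal C = 0.7 × 40000 + 0.3 × 149000 = 28000 + 44700 = 72700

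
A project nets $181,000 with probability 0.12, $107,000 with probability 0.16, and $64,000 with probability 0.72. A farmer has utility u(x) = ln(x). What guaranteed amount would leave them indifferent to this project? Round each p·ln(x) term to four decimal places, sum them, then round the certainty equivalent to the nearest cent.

E[u] = 0.12·ln(181000) + 0.16·ln(107000) + 0.72·ln(64000) = 1.4528 + 1.8529 + 7.9680 = 11.2737
CE = e^11.2737 ≈ 78723.74

$78,723.74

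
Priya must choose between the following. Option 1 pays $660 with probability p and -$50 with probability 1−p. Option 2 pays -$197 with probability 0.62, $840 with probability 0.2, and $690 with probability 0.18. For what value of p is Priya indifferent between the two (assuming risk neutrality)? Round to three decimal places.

p = 0.310

EV(Option 2) = 0.62 × (-197) + 0.2 × 840 + 0.18 × 690 = -122.14 + 168 + 124.2 = 170.06
p·660 + (1−p)·(-50) = 170.06
710p − 50 = 170.06
p = (170.06 + 50) / 710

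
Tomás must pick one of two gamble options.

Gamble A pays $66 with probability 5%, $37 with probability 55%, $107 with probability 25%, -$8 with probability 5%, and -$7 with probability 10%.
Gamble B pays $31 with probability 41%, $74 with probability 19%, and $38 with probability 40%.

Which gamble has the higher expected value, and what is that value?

Gamble A = 0.05 × 66 + 0.55 × 37 + 0.25 × 107 + 0.05 × (-8) + 0.1 × (-7) = 3.3 + 20.35 + 26.75 − 0.4 − 0.7 = 49.3
Gamble B = 0.41 × 31 + 0.19 × 74 + 0.4 × 38 = 12.71 + 14.06 + 15.2 = 41.97

Gamble A ($49.30)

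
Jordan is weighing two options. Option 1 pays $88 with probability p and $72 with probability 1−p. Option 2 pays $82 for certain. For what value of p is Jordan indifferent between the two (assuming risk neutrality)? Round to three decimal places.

p = 0.625

p·88 + (1−p)·72 = 82
16p + 72 = 82
p = (82 − 72) / 16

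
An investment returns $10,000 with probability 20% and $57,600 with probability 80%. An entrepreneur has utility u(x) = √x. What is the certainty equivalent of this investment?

$44,944

E[u] = 0.2·√10000 + 0.8·√57600 = 0.2·100 + 0.8·240 = 212
CE = (212)² = 44944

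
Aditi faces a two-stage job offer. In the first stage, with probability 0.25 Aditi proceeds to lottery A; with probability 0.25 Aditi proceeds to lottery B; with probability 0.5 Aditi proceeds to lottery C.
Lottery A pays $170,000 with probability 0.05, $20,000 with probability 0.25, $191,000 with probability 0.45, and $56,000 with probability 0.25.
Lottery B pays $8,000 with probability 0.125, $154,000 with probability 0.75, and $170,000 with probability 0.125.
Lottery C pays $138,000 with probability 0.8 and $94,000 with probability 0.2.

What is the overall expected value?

EV(A) = 0.05 × 170000 + 0.25 × 20000 + 0.45 × 191000 + 0.25 × 56000 = 8500 + 5000 + 85950 + 14000 = 113450
EV(B) = 0.125 × 8000 + 0.75 × 154000 + 0.125 × 170000 = 1000 + 115500 + 21250 = 137750
EV(C) = 0.8 × 138000 + 0.2 × 94000 = 110400 + 18800 = 129200
Overall = 0.25 × 113450 + 0.25 × 137750 + 0.5 × 129200 = 28362.5 + 34437.5 + 64600 = 127400

$127,400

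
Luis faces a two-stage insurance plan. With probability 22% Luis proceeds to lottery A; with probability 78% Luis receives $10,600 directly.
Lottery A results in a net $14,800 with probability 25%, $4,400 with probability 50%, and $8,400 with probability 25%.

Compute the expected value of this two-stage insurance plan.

$10,028

EV(A) = 0.25 × 14800 + 0.5 × 4400 + 0.25 × 8400 = 3700 + 2200 + 2100 = 8000
Branch B: 10600 (certain)
Overall = 0.22 × 8000 + 0.78 × 10600 = 1760 + 8268 = 10028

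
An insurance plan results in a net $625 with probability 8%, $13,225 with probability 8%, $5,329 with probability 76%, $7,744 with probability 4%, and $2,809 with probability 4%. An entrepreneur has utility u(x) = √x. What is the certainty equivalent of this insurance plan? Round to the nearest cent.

$5,230.18

E[u] = 0.08·√625 + 0.08·√13225 + 0.76·√5329 + 0.04·√7744 + 0.04·√2809 = 0.08·25 + 0.08·115 + 0.76·73 + 0.04·88 + 0.04·53 = 72.32
CE = (72.32)² = 5230.1824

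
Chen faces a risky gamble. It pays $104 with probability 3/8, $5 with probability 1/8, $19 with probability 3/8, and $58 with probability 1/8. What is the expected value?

$54

EV = 3/8 × 104 + 1/8 × 5 + 3/8 × 19 + 1/8 × 58 = 39 + 0.625 + 7.125 + 7.25 = 54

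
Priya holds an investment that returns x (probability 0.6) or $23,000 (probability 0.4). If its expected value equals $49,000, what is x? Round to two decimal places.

0.6·x + 0.4·23000 = 49000
0.6·x = 49000 − 9200 = 39800
x = 39800 / 0.6 = 66333.3333

x = $66,333.33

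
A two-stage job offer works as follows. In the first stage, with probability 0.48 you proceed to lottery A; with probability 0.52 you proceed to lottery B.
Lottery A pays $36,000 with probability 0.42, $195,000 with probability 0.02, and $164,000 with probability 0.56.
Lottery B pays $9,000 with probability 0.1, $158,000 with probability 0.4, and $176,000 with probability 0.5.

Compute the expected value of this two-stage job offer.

EV(A) = 0.42 × 36000 + 0.02 × 195000 + 0.56 × 164000 = 15120 + 3900 + 91840 = 110860
EV(B) = 0.1 × 9000 + 0.4 × 158000 + 0.5 × 176000 = 900 + 63200 + 88000 = 152100
Overall = 0.48 × 110860 + 0.52 × 152100 = 53212.8 + 79092 = 132304.8

$132,304.80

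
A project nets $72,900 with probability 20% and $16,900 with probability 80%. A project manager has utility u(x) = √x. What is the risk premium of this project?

E[u] = 0.2·√72900 + 0.8·√16900 = 0.2·270 + 0.8·130 = 158
CE = (158)² = 24964
Risk premium = EV − CE = 28100 − 24964 = 3136

$3,136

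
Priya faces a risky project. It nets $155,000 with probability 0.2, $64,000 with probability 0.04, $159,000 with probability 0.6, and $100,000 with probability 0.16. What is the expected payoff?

$144,960

EV = 0.2 × 155000 + 0.04 × 64000 + 0.6 × 159000 + 0.16 × 100000 = 31000 + 2560 + 95400 + 16000 = 144960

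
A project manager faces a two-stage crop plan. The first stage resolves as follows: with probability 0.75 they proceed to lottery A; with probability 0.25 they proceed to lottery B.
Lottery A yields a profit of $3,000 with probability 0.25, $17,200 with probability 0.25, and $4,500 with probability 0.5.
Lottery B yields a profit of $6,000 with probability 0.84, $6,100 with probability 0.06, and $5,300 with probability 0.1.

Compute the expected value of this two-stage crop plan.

EV(A) = 0.25 × 3000 + 0.25 × 17200 + 0.5 × 4500 = 750 + 4300 + 2250 = 7300
EV(B) = 0.84 × 6000 + 0.06 × 6100 + 0.1 × 5300 = 5040 + 366 + 530 = 5936
Overall = 0.75 × 7300 + 0.25 × 5936 = 5475 + 1484 = 6959

$6,959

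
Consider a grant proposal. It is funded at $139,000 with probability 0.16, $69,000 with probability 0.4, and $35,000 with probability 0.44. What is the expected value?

$65,240

EV = 0.16 × 139000 + 0.4 × 69000 + 0.44 × 35000 = 22240 + 27600 + 15400 = 65240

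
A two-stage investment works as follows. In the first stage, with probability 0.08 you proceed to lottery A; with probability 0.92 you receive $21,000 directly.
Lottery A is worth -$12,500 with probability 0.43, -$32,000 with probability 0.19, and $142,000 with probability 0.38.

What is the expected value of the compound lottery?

EV(A) = 0.43 × (-12500) + 0.19 × (-32000) + 0.38 × 142000 = -5375 − 6080 + 53960 = 42505
Branch B: 21000 (certain)
Overall = 0.08 × 42505 + 0.92 × 21000 = 3400.4 + 19320 = 22720.4

$22,720.40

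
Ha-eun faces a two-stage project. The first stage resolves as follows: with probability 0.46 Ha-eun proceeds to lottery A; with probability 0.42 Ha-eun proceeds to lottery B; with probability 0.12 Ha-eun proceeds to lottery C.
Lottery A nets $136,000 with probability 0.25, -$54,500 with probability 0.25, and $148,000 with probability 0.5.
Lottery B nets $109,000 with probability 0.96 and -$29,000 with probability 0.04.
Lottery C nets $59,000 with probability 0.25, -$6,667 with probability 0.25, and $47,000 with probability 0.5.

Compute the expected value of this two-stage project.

EV(A) = 0.25 × 136000 + 0.25 × (-54500) + 0.5 × 148000 = 34000 − 13625 + 74000 = 94375
EV(B) = 0.96 × 109000 + 0.04 × (-29000) = 104640 − 1160 = 103480
EV(C) = 0.25 × 59000 + 0.25 × (-6667) + 0.5 × 47000 = 14750 − 1666.75 + 23500 = 36583.25
Overall = 0.46 × 94375 + 0.42 × 103480 + 0.12 × 36583.25 = 43412.5 + 43461.6 + 4389.99 = 91264.09

$91,264.09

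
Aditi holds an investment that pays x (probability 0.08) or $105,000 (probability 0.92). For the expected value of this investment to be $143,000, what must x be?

0.08·x + 0.92·105000 = 143000
0.08·x = 143000 − 96600 = 46400
x = 46400 / 0.08 = 580000

x = $580,000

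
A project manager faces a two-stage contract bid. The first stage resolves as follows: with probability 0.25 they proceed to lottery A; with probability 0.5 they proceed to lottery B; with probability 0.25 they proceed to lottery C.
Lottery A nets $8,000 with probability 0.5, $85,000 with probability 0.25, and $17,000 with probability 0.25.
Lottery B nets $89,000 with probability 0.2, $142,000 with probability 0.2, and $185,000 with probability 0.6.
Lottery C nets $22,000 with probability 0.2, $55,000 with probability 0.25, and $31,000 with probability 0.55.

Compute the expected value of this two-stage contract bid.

$94,775

EV(A) = 0.5 × 8000 + 0.25 × 85000 + 0.25 × 17000 = 4000 + 21250 + 4250 = 29500
EV(B) = 0.2 × 89000 + 0.2 × 142000 + 0.6 × 185000 = 17800 + 28400 + 111000 = 157200
EV(C) = 0.2 × 22000 + 0.25 × 55000 + 0.55 × 31000 = 4400 + 13750 + 17050 = 35200
Overall = 0.25 × 29500 + 0.5 × 157200 + 0.25 × 35200 = 7375 + 78600 + 8800 = 94775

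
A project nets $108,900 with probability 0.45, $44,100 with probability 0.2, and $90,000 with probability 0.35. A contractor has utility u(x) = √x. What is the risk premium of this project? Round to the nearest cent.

E[u] = 0.45·√108900 + 0.2·√44100 + 0.35·√90000 = 0.45·330 + 0.2·210 + 0.35·300 = 295.5
CE = (295.5)² = 87320.25
Risk premium = EV − CE = 89325 − 87320.25 = 2004.75

$2,004.75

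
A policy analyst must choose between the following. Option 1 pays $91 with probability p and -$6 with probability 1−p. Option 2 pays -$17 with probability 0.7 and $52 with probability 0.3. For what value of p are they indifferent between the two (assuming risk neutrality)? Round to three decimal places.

p = 0.100

EV(Option 2) = 0.7 × (-17) + 0.3 × 52 = -11.9 + 15.6 = 3.7
p·91 + (1−p)·(-6) = 3.7
97p − 6 = 3.7
p = (3.7 + 6) / 97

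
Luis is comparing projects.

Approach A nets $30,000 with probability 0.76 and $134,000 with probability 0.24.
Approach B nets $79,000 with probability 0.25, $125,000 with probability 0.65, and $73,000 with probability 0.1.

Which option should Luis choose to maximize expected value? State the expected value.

Approach A = 0.76 × 30000 + 0.24 × 134000 = 22800 + 32160 = 54960
Approach B = 0.25 × 79000 + 0.65 × 125000 + 0.1 × 73000 = 19750 + 81250 + 7300 = 108300

Approach B ($108,300)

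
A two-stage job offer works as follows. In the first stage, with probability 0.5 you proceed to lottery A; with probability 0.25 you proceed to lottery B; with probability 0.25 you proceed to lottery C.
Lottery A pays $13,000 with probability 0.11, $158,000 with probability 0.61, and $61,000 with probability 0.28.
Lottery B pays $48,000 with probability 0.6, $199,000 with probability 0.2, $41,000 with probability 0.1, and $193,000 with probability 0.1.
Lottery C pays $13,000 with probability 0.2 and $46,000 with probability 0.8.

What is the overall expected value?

$90,295

EV(A) = 0.11 × 13000 + 0.61 × 158000 + 0.28 × 61000 = 1430 + 96380 + 17080 = 114890
EV(B) = 0.6 × 48000 + 0.2 × 199000 + 0.1 × 41000 + 0.1 × 193000 = 28800 + 39800 + 4100 + 19300 = 92000
EV(C) = 0.2 × 13000 + 0.8 × 46000 = 2600 + 36800 = 39400
Overall = 0.5 × 114890 + 0.25 × 92000 + 0.25 × 39400 = 57445 + 23000 + 9850 = 90295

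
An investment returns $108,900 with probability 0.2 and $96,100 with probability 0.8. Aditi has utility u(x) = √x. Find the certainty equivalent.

E[u] = 0.2·√108900 + 0.8·√96100 = 0.2·330 + 0.8·310 = 314
CE = (314)² = 98596

$98,596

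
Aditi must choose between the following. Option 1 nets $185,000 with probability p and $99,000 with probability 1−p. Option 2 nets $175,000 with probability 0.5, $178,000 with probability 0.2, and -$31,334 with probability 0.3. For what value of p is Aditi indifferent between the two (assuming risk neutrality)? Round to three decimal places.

EV(Option 2) = 0.5 × 175000 + 0.2 × 178000 + 0.3 × (-31334) = 87500 + 35600 − 9400.2 = 113699.8
p·185000 + (1−p)·99000 = 113699.8
86000p + 99000 = 113699.8
p = (113699.8 − 99000) / 86000

p = 0.171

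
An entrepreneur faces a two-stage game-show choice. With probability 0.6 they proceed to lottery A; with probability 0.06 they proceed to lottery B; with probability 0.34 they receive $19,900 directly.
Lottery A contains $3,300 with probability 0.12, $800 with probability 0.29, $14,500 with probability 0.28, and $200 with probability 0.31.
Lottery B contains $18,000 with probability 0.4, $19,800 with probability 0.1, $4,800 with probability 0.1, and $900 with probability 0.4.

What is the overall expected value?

EV(A) = 0.12 × 3300 + 0.29 × 800 + 0.28 × 14500 + 0.31 × 200 = 396 + 232 + 4060 + 62 = 4750
EV(B) = 0.4 × 18000 + 0.1 × 19800 + 0.1 × 4800 + 0.4 × 900 = 7200 + 1980 + 480 + 360 = 10020
Branch C: 19900 (certain)
Overall = 0.6 × 4750 + 0.06 × 10020 + 0.34 × 19900 = 2850 + 601.2 + 6766 = 10217.2

$10,217.20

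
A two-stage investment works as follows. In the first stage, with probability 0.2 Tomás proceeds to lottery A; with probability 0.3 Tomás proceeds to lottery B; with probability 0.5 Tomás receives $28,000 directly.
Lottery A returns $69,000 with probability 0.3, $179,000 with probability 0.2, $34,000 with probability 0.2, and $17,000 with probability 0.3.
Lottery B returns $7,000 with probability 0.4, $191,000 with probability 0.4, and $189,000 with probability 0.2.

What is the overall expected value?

EV(A) = 0.3 × 69000 + 0.2 × 179000 + 0.2 × 34000 + 0.3 × 17000 = 20700 + 35800 + 6800 + 5100 = 68400
EV(B) = 0.4 × 7000 + 0.4 × 191000 + 0.2 × 189000 = 2800 + 76400 + 37800 = 117000
Branch C: 28000 (certain)
Overall = 0.2 × 68400 + 0.3 × 117000 + 0.5 × 28000 = 13680 + 35100 + 14000 = 62780

$62,780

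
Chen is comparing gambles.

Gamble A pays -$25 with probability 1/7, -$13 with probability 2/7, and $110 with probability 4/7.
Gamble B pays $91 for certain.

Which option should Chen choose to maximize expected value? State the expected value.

Gamble B ($91)

Gamble A = 1/7 × (-25) + 2/7 × (-13) + 4/7 × 110 = -3.5714 − 3.7143 + 62.8571 = 55.5714
Gamble B: 91 (certain)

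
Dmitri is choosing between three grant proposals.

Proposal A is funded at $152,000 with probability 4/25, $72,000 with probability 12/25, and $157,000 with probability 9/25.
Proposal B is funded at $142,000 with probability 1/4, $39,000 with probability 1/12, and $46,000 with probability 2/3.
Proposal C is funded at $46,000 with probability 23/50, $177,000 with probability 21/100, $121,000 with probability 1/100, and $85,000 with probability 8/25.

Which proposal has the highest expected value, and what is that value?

Proposal A = 4/25 × 152000 + 12/25 × 72000 + 9/25 × 157000 = 24320 + 34560 + 56520 = 115400
Proposal B = 1/4 × 142000 + 1/12 × 39000 + 2/3 × 46000 = 35500 + 3250 + 30666.6667 = 69416.6667
Proposal C = 23/50 × 46000 + 21/100 × 177000 + 1/100 × 121000 + 8/25 × 85000 = 21160 + 37170 + 1210 + 27200 = 86740

Proposal A ($115,400)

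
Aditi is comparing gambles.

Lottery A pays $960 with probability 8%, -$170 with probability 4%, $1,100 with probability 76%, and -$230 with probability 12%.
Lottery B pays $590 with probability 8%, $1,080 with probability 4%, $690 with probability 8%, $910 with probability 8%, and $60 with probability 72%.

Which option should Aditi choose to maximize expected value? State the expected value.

Lottery A = 0.08 × 960 + 0.04 × (-170) + 0.76 × 1100 + 0.12 × (-230) = 76.8 − 6.8 + 836 − 27.6 = 878.4
Lottery B = 0.08 × 590 + 0.04 × 1080 + 0.08 × 690 + 0.08 × 910 + 0.72 × 60 = 47.2 + 43.2 + 55.2 + 72.8 + 43.2 = 261.6

Lottery A ($878.40)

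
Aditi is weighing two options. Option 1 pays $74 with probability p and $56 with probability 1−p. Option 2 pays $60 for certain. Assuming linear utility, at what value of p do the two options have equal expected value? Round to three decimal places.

p·74 + (1−p)·56 = 60
18p + 56 = 60
p = (60 − 56) / 18

p = 0.222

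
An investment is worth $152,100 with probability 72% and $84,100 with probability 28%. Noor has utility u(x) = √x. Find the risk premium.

E[u] = 0.72·√152100 + 0.28·√84100 = 0.72·390 + 0.28·290 = 362
CE = (362)² = 131044
Risk premium = EV − CE = 133060 − 131044 = 2016

$2,016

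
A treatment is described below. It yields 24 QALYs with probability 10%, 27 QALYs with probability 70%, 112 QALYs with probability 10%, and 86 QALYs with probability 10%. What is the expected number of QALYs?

41.1 QALYs

EV = 0.1 × 24 + 0.7 × 27 + 0.1 × 112 + 0.1 × 86 = 2.4 + 18.9 + 11.2 + 8.6 = 41.1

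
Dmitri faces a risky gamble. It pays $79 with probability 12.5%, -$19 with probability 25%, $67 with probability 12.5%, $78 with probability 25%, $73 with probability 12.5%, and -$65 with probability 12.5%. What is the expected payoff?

EV = 0.125 × 79 + 0.25 × (-19) + 0.125 × 67 + 0.25 × 78 + 0.125 × 73 + 0.125 × (-65) = 9.875 − 4.75 + 8.375 + 19.5 + 9.125 − 8.125 = 34

$34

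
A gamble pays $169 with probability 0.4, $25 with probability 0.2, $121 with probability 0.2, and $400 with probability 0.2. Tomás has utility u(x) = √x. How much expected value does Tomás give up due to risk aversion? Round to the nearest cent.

$23.04

E[u] = 0.4·√169 + 0.2·√25 + 0.2·√121 + 0.2·√400 = 0.4·13 + 0.2·5 + 0.2·11 + 0.2·20 = 12.4
CE = (12.4)² = 153.76
Risk premium = EV − CE = 176.8 − 153.76 = 23.04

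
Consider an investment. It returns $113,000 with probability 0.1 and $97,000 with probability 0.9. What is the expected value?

$98,600

EV = 0.1 × 113000 + 0.9 × 97000 = 11300 + 87300 = 98600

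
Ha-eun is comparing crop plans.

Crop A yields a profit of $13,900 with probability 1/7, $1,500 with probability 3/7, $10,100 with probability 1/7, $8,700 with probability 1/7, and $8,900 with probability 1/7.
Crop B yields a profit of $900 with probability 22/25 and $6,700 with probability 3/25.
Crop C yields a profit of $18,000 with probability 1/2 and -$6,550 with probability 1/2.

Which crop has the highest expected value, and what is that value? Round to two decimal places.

Crop A = 1/7 × 13900 + 3/7 × 1500 + 1/7 × 10100 + 1/7 × 8700 + 1/7 × 8900 = 1985.7143 + 642.8571 + 1442.8571 + 1242.8571 + 1271.4286 = 6585.7143
Crop B = 22/25 × 900 + 3/25 × 6700 = 792 + 804 = 1596
Crop C = 1/2 × 18000 + 1/2 × (-6550) = 9000 − 3275 = 5725

Crop A ($6,585.71)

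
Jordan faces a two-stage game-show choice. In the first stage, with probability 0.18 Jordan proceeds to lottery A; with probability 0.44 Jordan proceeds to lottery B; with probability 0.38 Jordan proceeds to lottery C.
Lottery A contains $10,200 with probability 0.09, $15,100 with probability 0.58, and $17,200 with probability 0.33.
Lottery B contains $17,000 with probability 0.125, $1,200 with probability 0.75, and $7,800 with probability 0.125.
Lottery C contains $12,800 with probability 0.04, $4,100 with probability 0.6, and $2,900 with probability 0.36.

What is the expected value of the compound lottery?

$6,049.44

EV(A) = 0.09 × 10200 + 0.58 × 15100 + 0.33 × 17200 = 918 + 8758 + 5676 = 15352
EV(B) = 0.125 × 17000 + 0.75 × 1200 + 0.125 × 7800 = 2125 + 900 + 975 = 4000
EV(C) = 0.04 × 12800 + 0.6 × 4100 + 0.36 × 2900 = 512 + 2460 + 1044 = 4016
Overall = 0.18 × 15352 + 0.44 × 4000 + 0.38 × 4016 = 2763.36 + 1760 + 1526.08 = 6049.44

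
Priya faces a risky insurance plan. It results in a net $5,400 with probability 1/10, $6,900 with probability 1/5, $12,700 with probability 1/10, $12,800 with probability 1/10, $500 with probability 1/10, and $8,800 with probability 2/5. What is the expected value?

$8,040

EV = 1/10 × 5400 + 1/5 × 6900 + 1/10 × 12700 + 1/10 × 12800 + 1/10 × 500 + 2/5 × 8800 = 540 + 1380 + 1270 + 1280 + 50 + 3520 = 8040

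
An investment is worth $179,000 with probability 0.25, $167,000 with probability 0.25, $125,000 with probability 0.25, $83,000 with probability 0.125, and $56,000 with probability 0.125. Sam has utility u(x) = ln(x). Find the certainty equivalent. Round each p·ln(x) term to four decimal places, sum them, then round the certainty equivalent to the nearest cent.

E[u] = 0.25·ln(179000) + 0.25·ln(167000) + 0.25·ln(125000) + 0.125·ln(83000) + 0.125·ln(56000) = 3.0238 + 3.0064 + 2.9340 + 1.4158 + 1.3666 = 11.7466
CE = e^11.7466 ≈ 126323.33

$126,323.33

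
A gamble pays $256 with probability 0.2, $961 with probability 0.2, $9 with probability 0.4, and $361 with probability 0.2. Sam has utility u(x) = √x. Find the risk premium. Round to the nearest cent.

E[u] = 0.2·√256 + 0.2·√961 + 0.4·√9 + 0.2·√361 = 0.2·16 + 0.2·31 + 0.4·3 + 0.2·19 = 14.4
CE = (14.4)² = 207.36
Risk premium = EV − CE = 319.2 − 207.36 = 111.84

$111.84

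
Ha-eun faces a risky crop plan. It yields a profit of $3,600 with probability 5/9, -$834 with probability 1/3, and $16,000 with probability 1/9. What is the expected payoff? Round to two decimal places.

$3,499.78

EV = 5/9 × 3600 + 1/3 × (-834) + 1/9 × 16000 = 2000 − 278 + 1777.7778 = 3499.7778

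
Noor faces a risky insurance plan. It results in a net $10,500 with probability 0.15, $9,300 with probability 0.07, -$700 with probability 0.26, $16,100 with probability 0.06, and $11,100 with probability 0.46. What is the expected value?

EV = 0.15 × 10500 + 0.07 × 9300 + 0.26 × (-700) + 0.06 × 16100 + 0.46 × 11100 = 1575 + 651 − 182 + 966 + 5106 = 8116

$8,116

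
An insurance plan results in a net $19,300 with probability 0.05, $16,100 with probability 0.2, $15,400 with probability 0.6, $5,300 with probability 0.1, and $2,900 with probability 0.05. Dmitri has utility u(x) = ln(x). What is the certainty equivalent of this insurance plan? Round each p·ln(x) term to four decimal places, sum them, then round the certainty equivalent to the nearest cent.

E[u] = 0.05·ln(19300) + 0.2·ln(16100) + 0.6·ln(15400) + 0.1·ln(5300) + 0.05·ln(2900) = 0.4934 + 1.9373 + 5.7853 + 0.8575 + 0.3986 = 9.4721
CE = e^9.4721 ≈ 12992.14

$12,992.14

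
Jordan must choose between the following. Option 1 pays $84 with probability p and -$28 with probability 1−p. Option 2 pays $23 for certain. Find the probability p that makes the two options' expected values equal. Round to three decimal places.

p·84 + (1−p)·(-28) = 23
112p − 28 = 23
p = (23 + 28) / 112

p = 0.455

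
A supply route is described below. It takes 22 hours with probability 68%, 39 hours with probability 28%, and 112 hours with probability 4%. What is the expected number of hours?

EV = 0.68 × 22 + 0.28 × 39 + 0.04 × 112 = 14.96 + 10.92 + 4.48 = 30.36

30.36 hours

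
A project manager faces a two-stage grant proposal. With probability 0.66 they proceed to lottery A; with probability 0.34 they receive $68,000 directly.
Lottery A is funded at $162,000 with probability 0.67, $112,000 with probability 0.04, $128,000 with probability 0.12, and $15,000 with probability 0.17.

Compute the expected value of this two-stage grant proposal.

EV(A) = 0.67 × 162000 + 0.04 × 112000 + 0.12 × 128000 + 0.17 × 15000 = 108540 + 4480 + 15360 + 2550 = 130930
Branch B: 68000 (certain)
Overall = 0.66 × 130930 + 0.34 × 68000 = 86413.8 + 23120 = 109533.8

$109,533.80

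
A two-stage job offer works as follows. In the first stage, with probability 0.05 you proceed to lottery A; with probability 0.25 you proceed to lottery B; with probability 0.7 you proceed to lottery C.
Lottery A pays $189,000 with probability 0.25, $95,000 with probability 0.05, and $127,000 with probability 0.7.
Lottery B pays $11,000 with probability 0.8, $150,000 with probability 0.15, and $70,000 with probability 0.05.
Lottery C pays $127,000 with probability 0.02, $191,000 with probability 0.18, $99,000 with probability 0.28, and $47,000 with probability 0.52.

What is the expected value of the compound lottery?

$78,101

EV(A) = 0.25 × 189000 + 0.05 × 95000 + 0.7 × 127000 = 47250 + 4750 + 88900 = 140900
EV(B) = 0.8 × 11000 + 0.15 × 150000 + 0.05 × 70000 = 8800 + 22500 + 3500 = 34800
EV(C) = 0.02 × 127000 + 0.18 × 191000 + 0.28 × 99000 + 0.52 × 47000 = 2540 + 34380 + 27720 + 24440 = 89080
Overall = 0.05 × 140900 + 0.25 × 34800 + 0.7 × 89080 = 7045 + 8700 + 62356 = 78101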